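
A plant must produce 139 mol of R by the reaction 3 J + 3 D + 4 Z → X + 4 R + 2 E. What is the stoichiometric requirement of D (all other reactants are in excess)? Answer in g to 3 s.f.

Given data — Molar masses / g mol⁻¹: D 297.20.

n(R) = 139.0 mol
n(D) = (3/4) × 139.0 = 104.3 mol
mass = 104.3 × 297.20 = 31000 g

31000 g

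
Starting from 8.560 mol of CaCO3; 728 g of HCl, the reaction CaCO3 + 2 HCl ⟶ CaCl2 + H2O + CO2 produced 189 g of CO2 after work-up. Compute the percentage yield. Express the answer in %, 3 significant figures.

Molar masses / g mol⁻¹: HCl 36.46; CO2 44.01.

n(CaCO3) = 8.560 mol
n(HCl) = 728.0 / 36.46 = 19.97 mol
n/ν for CaCO3 = 8.560/1 = 8.560
n/ν for HCl = 19.97/2 = 9.985
Smallest n/ν is CaCO3 → limiting reagent.
theoretical n(CO2) = (1/1) × 8.560 = 8.560 mol → 376.7 g
% yield = 189 / 376.7 × 100 = 50.17 %

50.2 %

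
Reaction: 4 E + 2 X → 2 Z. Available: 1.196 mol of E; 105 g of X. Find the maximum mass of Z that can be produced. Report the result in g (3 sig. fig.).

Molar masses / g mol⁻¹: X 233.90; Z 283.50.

127 g

n(E) = 1.196 mol
n(X) = 105.0 / 233.90 = 0.4489 mol
n/ν for E = 1.196/4 = 0.2990
n/ν for X = 0.4489/2 = 0.2245
Smallest n/ν is X → limiting reagent.
n(Z) = (2/2) × 0.4489 = 0.4489 mol
mass = 0.4489 × 283.50 = 127.3 g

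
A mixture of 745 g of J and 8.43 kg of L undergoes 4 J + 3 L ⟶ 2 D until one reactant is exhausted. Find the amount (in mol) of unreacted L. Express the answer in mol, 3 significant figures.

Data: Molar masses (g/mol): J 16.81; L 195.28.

9.93 mol

n(J) = 745.0 / 16.81 = 44.32 mol
n(L) = 8.430×1000 / 195.28 = 43.17 mol
n/ν for J = 44.32/4 = 11.08
n/ν for L = 43.17/3 = 14.39
Smallest n/ν is J → limiting reagent.
L consumed = (3/4) × 44.32 = 33.24 mol
L remaining = 43.17 − 33.24 = 9.930 mol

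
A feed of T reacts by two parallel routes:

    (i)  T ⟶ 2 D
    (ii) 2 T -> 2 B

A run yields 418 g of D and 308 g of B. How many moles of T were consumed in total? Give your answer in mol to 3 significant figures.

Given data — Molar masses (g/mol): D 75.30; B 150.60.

4.82 mol

n(D) = 418 / 75.30 = 5.551 mol
n(B) = 308 / 150.60 = 2.045 mol
n(T) via (i) = (1/2)×5.551 = 2.776 mol
n(T) via (ii) = (2/2)×2.045 = 2.045 mol
total n(T) = 2.776 + 2.045 = 4.821 mol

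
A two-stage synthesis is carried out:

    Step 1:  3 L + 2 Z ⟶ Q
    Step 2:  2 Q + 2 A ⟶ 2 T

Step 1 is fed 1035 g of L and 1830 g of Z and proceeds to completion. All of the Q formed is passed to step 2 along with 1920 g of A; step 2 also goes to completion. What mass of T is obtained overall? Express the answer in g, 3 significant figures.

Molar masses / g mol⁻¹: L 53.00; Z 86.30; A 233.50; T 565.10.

3680 g

Step 1:
n(L) = 1035 / 53.00 = 19.53 mol
n(Z) = 1830 / 86.30 = 21.21 mol
n/ν for L = 19.53/3 = 6.510
n/ν for Z = 21.21/2 = 10.61
Smallest n/ν is L → limiting reagent.
n(Q) produced = (1/3) × 19.53 = 6.510 mol
Step 2:
n(Q) available = 6.510 mol
n(A) = 1920 / 233.50 = 8.223 mol
n/ν for Q = 6.510/2 = 3.255
n/ν for A = 8.223/2 = 4.112
Smallest n/ν is Q → limiting reagent.
n(T) = (2/2) × 6.510 = 6.510 mol
mass = 6.510 × 565.10 = 3679 g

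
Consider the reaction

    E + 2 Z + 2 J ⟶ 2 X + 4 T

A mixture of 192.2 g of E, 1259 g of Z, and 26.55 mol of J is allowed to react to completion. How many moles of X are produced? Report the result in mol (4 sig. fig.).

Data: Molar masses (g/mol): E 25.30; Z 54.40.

15.19 mol

n(E) = 192.2 / 25.30 = 7.597 mol
n(Z) = 1259 / 54.40 = 23.14 mol
n(J) = 26.55 mol
n/ν → E: 7.597, Z: 11.57, J: 13.28; E is limiting.
n(X) = (2/1) × 7.597 = 15.19 mol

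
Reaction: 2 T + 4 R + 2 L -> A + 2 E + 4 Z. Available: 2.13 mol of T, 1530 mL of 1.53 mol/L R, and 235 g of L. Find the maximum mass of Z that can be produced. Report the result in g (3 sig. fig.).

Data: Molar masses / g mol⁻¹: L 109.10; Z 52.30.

122 g

n(T) = 2.130 mol
n(R) = 1.53 × 1530/1000 = 2.341 mol
n(L) = 235.0 / 109.10 = 2.154 mol
n/ν for T = 2.130/2 = 1.065
n/ν for R = 2.341/4 = 0.5853
n/ν for L = 2.154/2 = 1.077
Smallest n/ν is R → limiting reagent.
n(Z) = (4/4) × 2.341 = 2.341 mol
mass = 2.341 × 52.30 = 122.4 g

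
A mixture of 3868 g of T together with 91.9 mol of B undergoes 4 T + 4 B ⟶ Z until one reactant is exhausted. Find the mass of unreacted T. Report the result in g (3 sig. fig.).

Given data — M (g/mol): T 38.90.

293 g

n(T) = 3868 / 38.90 = 99.43 mol
n(B) = 91.90 mol
n/ν for T = 99.43/4 = 24.86
n/ν for B = 91.90/4 = 22.98
Smallest n/ν is B → limiting reagent.
T consumed = (4/4) × 91.90 = 91.90 mol
T remaining = 99.43 − 91.90 = 7.530 mol
mass = 7.530 × 38.90 = 292.9 g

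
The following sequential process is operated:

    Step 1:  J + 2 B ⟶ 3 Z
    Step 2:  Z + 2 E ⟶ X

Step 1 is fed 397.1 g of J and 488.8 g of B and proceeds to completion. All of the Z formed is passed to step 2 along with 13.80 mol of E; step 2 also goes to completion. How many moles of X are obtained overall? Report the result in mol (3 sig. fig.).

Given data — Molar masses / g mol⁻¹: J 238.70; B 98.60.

4.99 mol

Step 1:
n(J) = 397.1 / 238.70 = 1.664 mol
n(B) = 488.8 / 98.60 = 4.957 mol
n/ν → J: 1.664, B: 2.479; J is limiting.
n(Z) produced = (3/1) × 1.664 = 4.992 mol
Step 2:
n(Z) available = 4.992 mol
n(E) = 13.80 mol
n/ν → Z: 4.992, E: 6.900; Z is limiting.
n(X) = (1/1) × 4.992 = 4.992 mol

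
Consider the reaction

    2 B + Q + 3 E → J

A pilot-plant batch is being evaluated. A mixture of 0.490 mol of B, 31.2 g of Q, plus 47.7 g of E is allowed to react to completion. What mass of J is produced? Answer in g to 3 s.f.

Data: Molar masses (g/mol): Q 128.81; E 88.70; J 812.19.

n(B) = 0.4900 mol
n(Q) = 31.20 / 128.81 = 0.2422 mol
n(E) = 47.70 / 88.70 = 0.5378 mol
n/ν for B = 0.4900/2 = 0.2450
n/ν for Q = 0.2422/1 = 0.2422
n/ν for E = 0.5378/3 = 0.1793
Smallest n/ν is E → limiting reagent.
n(J) = (1/3) × 0.5378 = 0.1793 mol
mass = 0.1793 × 812.19 = 145.6 g

146 g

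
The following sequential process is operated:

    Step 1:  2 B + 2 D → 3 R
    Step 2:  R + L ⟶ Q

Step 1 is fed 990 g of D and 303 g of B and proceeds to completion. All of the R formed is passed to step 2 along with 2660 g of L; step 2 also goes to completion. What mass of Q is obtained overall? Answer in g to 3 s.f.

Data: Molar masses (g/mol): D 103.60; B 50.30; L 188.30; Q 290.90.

2630 g

Step 1:
n(D) = 990.0 / 103.60 = 9.556 mol
n(B) = 303.0 / 50.30 = 6.024 mol
n/ν → D: 4.778, B: 3.012; B is limiting.
n(R) produced = (3/2) × 6.024 = 9.036 mol
Step 2:
n(R) available = 9.036 mol
n(L) = 2660 / 188.30 = 14.13 mol
n/ν → R: 9.036, L: 14.13; R is limiting.
n(Q) = (1/1) × 9.036 = 9.036 mol
mass = 9.036 × 290.90 = 2629 g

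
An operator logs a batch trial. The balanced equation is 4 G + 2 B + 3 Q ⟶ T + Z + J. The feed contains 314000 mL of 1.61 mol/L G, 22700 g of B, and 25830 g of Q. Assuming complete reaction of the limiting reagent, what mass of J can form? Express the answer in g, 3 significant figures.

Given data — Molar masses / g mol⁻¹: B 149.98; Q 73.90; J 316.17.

n(G) = 1.61 × 314000/1000 = 505.5 mol
n(B) = 22700 / 149.98 = 151.4 mol
n(Q) = 25830 / 73.90 = 349.5 mol
n/ν for G = 505.5/4 = 126.4
n/ν for B = 151.4/2 = 75.70
n/ν for Q = 349.5/3 = 116.5
Smallest n/ν is B → limiting reagent.
n(J) = (1/2) × 151.4 = 75.70 mol
mass = 75.70 × 316.17 = 23930 g

23900 g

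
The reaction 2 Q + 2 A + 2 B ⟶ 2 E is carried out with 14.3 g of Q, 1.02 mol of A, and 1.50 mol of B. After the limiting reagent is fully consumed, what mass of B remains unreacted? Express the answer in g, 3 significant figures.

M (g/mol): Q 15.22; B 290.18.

163 g

n(Q) = 14.30 / 15.22 = 0.9396 mol
n(A) = 1.020 mol
n(B) = 1.500 mol
n/ν for Q = 0.9396/2 = 0.4698
n/ν for A = 1.020/2 = 0.5100
n/ν for B = 1.500/2 = 0.7500
Smallest n/ν is Q → limiting reagent.
B consumed = (2/2) × 0.9396 = 0.9396 mol
B remaining = 1.500 − 0.9396 = 0.5604 mol
mass = 0.5604 × 290.18 = 162.6 g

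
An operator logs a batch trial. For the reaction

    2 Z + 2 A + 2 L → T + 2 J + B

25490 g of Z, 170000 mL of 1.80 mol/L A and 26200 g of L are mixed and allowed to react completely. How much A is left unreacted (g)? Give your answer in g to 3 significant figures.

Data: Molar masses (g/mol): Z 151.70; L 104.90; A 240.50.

n(Z) = 25490 / 151.70 = 168.0 mol
n(A) = 1.80 × 170000/1000 = 306.0 mol
n(L) = 26200 / 104.90 = 249.8 mol
n/ν for Z = 168.0/2 = 84.00
n/ν for A = 306.0/2 = 153.0
n/ν for L = 249.8/2 = 124.9
Smallest n/ν is Z → limiting reagent.
A consumed = (2/2) × 168.0 = 168.0 mol
A remaining = 306.0 − 168.0 = 138.0 mol
mass = 138.0 × 240.50 = 33190 g

33200 g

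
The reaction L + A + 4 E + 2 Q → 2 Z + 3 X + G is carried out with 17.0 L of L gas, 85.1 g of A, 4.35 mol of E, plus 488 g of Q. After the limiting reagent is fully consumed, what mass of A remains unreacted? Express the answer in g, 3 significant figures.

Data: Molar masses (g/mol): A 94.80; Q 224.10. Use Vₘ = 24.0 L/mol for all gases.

n(L) = 17.00 / 24.0 = 0.7083 mol
n(A) = 85.10 / 94.80 = 0.8977 mol
n(E) = 4.350 mol
n(Q) = 488.0 / 224.10 = 2.178 mol
n/ν for L = 0.7083/1 = 0.7083
n/ν for A = 0.8977/1 = 0.8977
n/ν for E = 4.350/4 = 1.088
n/ν for Q = 2.178/2 = 1.089
Smallest n/ν is L → limiting reagent.
A consumed = (1/1) × 0.7083 = 0.7083 mol
A remaining = 0.8977 − 0.7083 = 0.1894 mol
mass = 0.1894 × 94.80 = 17.96 g

18.0 g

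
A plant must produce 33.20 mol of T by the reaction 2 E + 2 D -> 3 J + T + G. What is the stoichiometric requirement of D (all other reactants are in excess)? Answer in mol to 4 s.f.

n(T) = 33.20 mol
n(D) = (2/1) × 33.20 = 66.40 mol

66.40 mol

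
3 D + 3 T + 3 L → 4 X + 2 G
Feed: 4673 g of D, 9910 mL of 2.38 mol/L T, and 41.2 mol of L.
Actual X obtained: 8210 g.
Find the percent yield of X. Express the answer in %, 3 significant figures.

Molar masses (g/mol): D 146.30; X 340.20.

76.7 %

n(D) = 4673 / 146.30 = 31.94 mol
n(T) = 2.38 × 9910/1000 = 23.59 mol
n(L) = 41.20 mol
n/ν → D: 10.65, T: 7.863, L: 13.73; T is limiting.
theoretical n(X) = (4/3) × 23.59 = 31.45 mol → 10700 g
% yield = 8210 / 10700 × 100 = 76.73 %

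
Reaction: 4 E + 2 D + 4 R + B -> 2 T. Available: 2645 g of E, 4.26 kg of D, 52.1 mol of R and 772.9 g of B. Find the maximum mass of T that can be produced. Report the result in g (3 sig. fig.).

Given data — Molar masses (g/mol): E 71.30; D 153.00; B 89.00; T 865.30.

15000 g

n(E) = 2645 / 71.30 = 37.10 mol
n(D) = 4.260×1000 / 153.00 = 27.84 mol
n(R) = 52.10 mol
n(B) = 772.9 / 89.00 = 8.684 mol
n/ν for E = 37.10/4 = 9.275
n/ν for D = 27.84/2 = 13.92
n/ν for R = 52.10/4 = 13.03
n/ν for B = 8.684/1 = 8.684
Smallest n/ν is B → limiting reagent.
n(T) = (2/1) × 8.684 = 17.37 mol
mass = 17.37 × 865.30 = 15030 g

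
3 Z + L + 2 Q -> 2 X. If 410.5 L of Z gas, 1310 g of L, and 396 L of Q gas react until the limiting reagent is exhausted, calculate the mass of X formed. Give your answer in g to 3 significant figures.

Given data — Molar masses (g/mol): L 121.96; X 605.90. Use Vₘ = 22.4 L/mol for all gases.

7400 g

n(Z) = 410.5 / 22.4 = 18.33 mol
n(L) = 1310 / 121.96 = 10.74 mol
n(Q) = 396.0 / 22.4 = 17.68 mol
n/ν → Z: 6.110, L: 10.74, Q: 8.840; Z is limiting.
n(X) = (2/3) × 18.33 = 12.22 mol
mass = 12.22 × 605.90 = 7404 g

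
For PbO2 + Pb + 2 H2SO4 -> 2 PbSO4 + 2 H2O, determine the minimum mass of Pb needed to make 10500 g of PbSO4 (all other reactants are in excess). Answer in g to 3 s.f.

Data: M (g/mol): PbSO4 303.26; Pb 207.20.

n(PbSO4) = 10500 / 303.26 = 34.62 mol
n(Pb) = (1/2) × 34.62 = 17.31 mol
mass = 17.31 × 207.20 = 3587 g

3590 g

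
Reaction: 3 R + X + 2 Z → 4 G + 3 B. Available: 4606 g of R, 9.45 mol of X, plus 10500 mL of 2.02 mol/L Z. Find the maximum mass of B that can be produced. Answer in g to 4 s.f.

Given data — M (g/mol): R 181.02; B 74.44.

1894 g

n(R) = 4606 / 181.02 = 25.44 mol
n(X) = 9.450 mol
n(Z) = 2.02 × 10500/1000 = 21.21 mol
n/ν → R: 8.480, X: 9.450, Z: 10.61; R is limiting.
n(B) = (3/3) × 25.44 = 25.44 mol
mass = 25.44 × 74.44 = 1894 g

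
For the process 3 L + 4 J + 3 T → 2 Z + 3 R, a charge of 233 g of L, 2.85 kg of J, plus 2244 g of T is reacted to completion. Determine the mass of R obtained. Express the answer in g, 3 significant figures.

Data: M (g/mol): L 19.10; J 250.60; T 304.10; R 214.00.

n(L) = 233.0 / 19.10 = 12.20 mol
n(J) = 2.850×1000 / 250.60 = 11.37 mol
n(T) = 2244 / 304.10 = 7.379 mol
n/ν for L = 12.20/3 = 4.067
n/ν for J = 11.37/4 = 2.843
n/ν for T = 7.379/3 = 2.460
Smallest n/ν is T → limiting reagent.
n(R) = (3/3) × 7.379 = 7.379 mol
mass = 7.379 × 214.00 = 1579 g

1580 g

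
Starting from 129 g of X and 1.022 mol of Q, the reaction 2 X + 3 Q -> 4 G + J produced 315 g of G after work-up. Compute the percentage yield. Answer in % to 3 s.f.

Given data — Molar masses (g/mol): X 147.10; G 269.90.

85.6 %

n(X) = 129.0 / 147.10 = 0.8770 mol
n(Q) = 1.022 mol
n/ν → X: 0.4385, Q: 0.3407; Q is limiting.
theoretical n(G) = (4/3) × 1.022 = 1.363 mol → 367.9 g
% yield = 315 / 367.9 × 100 = 85.62 %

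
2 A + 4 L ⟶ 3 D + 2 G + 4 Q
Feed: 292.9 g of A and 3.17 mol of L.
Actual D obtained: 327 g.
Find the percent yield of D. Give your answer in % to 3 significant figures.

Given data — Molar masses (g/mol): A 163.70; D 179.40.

76.7 %

n(A) = 292.9 / 163.70 = 1.789 mol
n(L) = 3.170 mol
n/ν → A: 0.8945, L: 0.7925; L is limiting.
theoretical n(D) = (3/4) × 3.170 = 2.378 mol → 426.6 g
% yield = 327 / 426.6 × 100 = 76.65 %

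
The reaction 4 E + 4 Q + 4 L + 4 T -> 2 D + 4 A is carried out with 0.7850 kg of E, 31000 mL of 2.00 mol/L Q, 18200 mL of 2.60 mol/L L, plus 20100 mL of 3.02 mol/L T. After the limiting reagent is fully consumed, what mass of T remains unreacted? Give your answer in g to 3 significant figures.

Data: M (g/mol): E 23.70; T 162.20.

4470 g

n(E) = 0.7850×1000 / 23.70 = 33.12 mol
n(Q) = 2.00 × 31000/1000 = 62.00 mol
n(L) = 2.60 × 18200/1000 = 47.32 mol
n(T) = 3.02 × 20100/1000 = 60.70 mol
n/ν for E = 33.12/4 = 8.280
n/ν for Q = 62.00/4 = 15.50
n/ν for L = 47.32/4 = 11.83
n/ν for T = 60.70/4 = 15.18
Smallest n/ν is E → limiting reagent.
T consumed = (4/4) × 33.12 = 33.12 mol
T remaining = 60.70 − 33.12 = 27.58 mol
mass = 27.58 × 162.20 = 4473 g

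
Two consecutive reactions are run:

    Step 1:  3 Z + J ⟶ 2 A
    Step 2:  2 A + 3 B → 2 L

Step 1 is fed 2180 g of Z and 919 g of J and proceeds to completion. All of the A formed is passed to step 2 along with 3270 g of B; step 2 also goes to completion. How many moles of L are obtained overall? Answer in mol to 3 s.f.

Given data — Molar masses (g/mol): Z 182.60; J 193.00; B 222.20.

Step 1:
n(Z) = 2180 / 182.60 = 11.94 mol
n(J) = 919.0 / 193.00 = 4.762 mol
n/ν for Z = 11.94/3 = 3.980
n/ν for J = 4.762/1 = 4.762
Smallest n/ν is Z → limiting reagent.
n(A) produced = (2/3) × 11.94 = 7.960 mol
Step 2:
n(A) available = 7.960 mol
n(B) = 3270 / 222.20 = 14.72 mol
n/ν for A = 7.960/2 = 3.980
n/ν for B = 14.72/3 = 4.907
Smallest n/ν is A → limiting reagent.
n(L) = (2/2) × 7.960 = 7.960 mol

7.96 mol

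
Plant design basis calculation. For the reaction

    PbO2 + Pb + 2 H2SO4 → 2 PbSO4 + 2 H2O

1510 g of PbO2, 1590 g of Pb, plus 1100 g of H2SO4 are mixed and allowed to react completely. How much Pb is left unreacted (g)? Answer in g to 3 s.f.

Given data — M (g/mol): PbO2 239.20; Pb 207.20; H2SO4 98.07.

428 g

n(PbO2) = 1510 / 239.20 = 6.313 mol
n(Pb) = 1590 / 207.20 = 7.674 mol
n(H2SO4) = 1100 / 98.07 = 11.22 mol
n/ν for PbO2 = 6.313/1 = 6.313
n/ν for Pb = 7.674/1 = 7.674
n/ν for H2SO4 = 11.22/2 = 5.610
Smallest n/ν is H2SO4 → limiting reagent.
Pb consumed = (1/2) × 11.22 = 5.610 mol
Pb remaining = 7.674 − 5.610 = 2.064 mol
mass = 2.064 × 207.20 = 427.7 g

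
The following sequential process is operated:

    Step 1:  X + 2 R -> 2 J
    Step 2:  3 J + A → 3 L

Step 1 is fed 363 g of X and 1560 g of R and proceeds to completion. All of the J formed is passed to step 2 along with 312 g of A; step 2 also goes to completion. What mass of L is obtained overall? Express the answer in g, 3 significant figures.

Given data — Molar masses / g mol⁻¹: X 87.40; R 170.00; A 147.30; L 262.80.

Step 1:
n(X) = 363.0 / 87.40 = 4.153 mol
n(R) = 1560 / 170.00 = 9.176 mol
n/ν for X = 4.153/1 = 4.153
n/ν for R = 9.176/2 = 4.588
Smallest n/ν is X → limiting reagent.
n(J) produced = (2/1) × 4.153 = 8.306 mol
Step 2:
n(J) available = 8.306 mol
n(A) = 312.0 / 147.30 = 2.118 mol
n/ν for J = 8.306/3 = 2.769
n/ν for A = 2.118/1 = 2.118
Smallest n/ν is A → limiting reagent.
n(L) = (3/1) × 2.118 = 6.354 mol
mass = 6.354 × 262.80 = 1670 g

1670 g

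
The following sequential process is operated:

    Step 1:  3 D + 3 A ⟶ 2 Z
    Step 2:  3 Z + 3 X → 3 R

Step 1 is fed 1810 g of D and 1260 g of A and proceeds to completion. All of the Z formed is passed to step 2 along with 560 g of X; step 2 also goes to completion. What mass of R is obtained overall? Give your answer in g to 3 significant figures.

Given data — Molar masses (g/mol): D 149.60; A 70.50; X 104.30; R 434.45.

2330 g

Step 1:
n(D) = 1810 / 149.60 = 12.10 mol
n(A) = 1260 / 70.50 = 17.87 mol
n/ν for D = 12.10/3 = 4.033
n/ν for A = 17.87/3 = 5.957
Smallest n/ν is D → limiting reagent.
n(Z) produced = (2/3) × 12.10 = 8.067 mol
Step 2:
n(Z) available = 8.067 mol
n(X) = 560.0 / 104.30 = 5.369 mol
n/ν for Z = 8.067/3 = 2.689
n/ν for X = 5.369/3 = 1.790
Smallest n/ν is X → limiting reagent.
n(R) = (3/3) × 5.369 = 5.369 mol
mass = 5.369 × 434.45 = 2333 g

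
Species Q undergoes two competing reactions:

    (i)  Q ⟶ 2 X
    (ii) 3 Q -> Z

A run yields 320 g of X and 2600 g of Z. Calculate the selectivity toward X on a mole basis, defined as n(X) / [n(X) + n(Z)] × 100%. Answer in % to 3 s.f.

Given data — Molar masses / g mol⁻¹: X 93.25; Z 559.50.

n(X) = 320 / 93.25 = 3.432 mol
n(Z) = 2600 / 559.50 = 4.647 mol
selectivity = 3.432/(3.432+4.647) × 100 = 42.48 %

42.5 %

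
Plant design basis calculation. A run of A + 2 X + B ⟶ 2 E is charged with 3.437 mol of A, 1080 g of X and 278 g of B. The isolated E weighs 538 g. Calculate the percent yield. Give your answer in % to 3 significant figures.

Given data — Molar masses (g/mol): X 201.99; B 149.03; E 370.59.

38.9 %

n(A) = 3.437 mol
n(X) = 1080 / 201.99 = 5.347 mol
n(B) = 278.0 / 149.03 = 1.865 mol
n/ν → A: 3.437, X: 2.674, B: 1.865; B is limiting.
theoretical n(E) = (2/1) × 1.865 = 3.730 mol → 1382 g
% yield = 538 / 1382 × 100 = 38.93 %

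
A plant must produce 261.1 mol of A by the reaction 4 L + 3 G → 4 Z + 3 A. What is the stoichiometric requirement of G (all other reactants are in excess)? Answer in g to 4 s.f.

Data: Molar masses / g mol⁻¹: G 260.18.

67930 g

n(A) = 261.1 mol
n(G) = (3/3) × 261.1 = 261.1 mol
mass = 261.1 × 260.18 = 67930 g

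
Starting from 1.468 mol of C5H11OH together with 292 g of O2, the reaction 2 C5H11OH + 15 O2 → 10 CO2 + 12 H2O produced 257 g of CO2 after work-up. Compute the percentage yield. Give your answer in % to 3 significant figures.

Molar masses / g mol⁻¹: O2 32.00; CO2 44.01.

96.0 %

n(C5H11OH) = 1.468 mol
n(O2) = 292.0 / 32.00 = 9.125 mol
n/ν for C5H11OH = 1.468/2 = 0.7340
n/ν for O2 = 9.125/15 = 0.6083
Smallest n/ν is O2 → limiting reagent.
theoretical n(CO2) = (10/15) × 9.125 = 6.083 mol → 267.7 g
% yield = 257 / 267.7 × 100 = 96.00 %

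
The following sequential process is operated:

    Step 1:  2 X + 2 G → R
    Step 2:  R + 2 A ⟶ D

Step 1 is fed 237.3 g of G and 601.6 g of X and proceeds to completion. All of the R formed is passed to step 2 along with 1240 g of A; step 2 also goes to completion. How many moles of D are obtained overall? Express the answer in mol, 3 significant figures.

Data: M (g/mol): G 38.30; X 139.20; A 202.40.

Step 1:
n(G) = 237.3 / 38.30 = 6.196 mol
n(X) = 601.6 / 139.20 = 4.322 mol
n/ν for G = 6.196/2 = 3.098
n/ν for X = 4.322/2 = 2.161
Smallest n/ν is X → limiting reagent.
n(R) produced = (1/2) × 4.322 = 2.161 mol
Step 2:
n(R) available = 2.161 mol
n(A) = 1240 / 202.40 = 6.126 mol
n/ν for R = 2.161/1 = 2.161
n/ν for A = 6.126/2 = 3.063
Smallest n/ν is R → limiting reagent.
n(D) = (1/1) × 2.161 = 2.161 mol

2.16 mol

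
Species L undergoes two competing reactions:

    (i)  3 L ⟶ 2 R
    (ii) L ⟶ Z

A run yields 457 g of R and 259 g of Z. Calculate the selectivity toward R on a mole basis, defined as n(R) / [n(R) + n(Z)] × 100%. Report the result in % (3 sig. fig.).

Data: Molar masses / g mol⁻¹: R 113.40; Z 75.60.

54.1 %

n(R) = 457 / 113.40 = 4.030 mol
n(Z) = 259 / 75.60 = 3.426 mol
selectivity = 4.030/(4.030+3.426) × 100 = 54.05 %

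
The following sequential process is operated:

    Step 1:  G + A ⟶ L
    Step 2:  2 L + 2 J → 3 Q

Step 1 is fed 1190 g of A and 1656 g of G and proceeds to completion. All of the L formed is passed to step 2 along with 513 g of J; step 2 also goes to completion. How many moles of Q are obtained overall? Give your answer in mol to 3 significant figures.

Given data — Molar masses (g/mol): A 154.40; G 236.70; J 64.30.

10.5 mol

Step 1:
n(A) = 1190 / 154.40 = 7.707 mol
n(G) = 1656 / 236.70 = 6.996 mol
n/ν for A = 7.707/1 = 7.707
n/ν for G = 6.996/1 = 6.996
Smallest n/ν is G → limiting reagent.
n(L) produced = (1/1) × 6.996 = 6.996 mol
Step 2:
n(L) available = 6.996 mol
n(J) = 513.0 / 64.30 = 7.978 mol
n/ν for L = 6.996/2 = 3.498
n/ν for J = 7.978/2 = 3.989
Smallest n/ν is L → limiting reagent.
n(Q) = (3/2) × 6.996 = 10.49 mol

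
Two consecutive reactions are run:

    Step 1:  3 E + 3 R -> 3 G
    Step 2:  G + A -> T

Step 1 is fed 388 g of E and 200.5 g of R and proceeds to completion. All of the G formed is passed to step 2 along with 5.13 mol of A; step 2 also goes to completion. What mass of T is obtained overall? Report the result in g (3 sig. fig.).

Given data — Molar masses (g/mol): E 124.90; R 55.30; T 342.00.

Step 1:
n(E) = 388.0 / 124.90 = 3.106 mol
n(R) = 200.5 / 55.30 = 3.626 mol
n/ν for E = 3.106/3 = 1.035
n/ν for R = 3.626/3 = 1.209
Smallest n/ν is E → limiting reagent.
n(G) produced = (3/3) × 3.106 = 3.106 mol
Step 2:
n(G) available = 3.106 mol
n(A) = 5.130 mol
n/ν for G = 3.106/1 = 3.106
n/ν for A = 5.130/1 = 5.130
Smallest n/ν is G → limiting reagent.
n(T) = (1/1) × 3.106 = 3.106 mol
mass = 3.106 × 342.00 = 1062 g

1060 g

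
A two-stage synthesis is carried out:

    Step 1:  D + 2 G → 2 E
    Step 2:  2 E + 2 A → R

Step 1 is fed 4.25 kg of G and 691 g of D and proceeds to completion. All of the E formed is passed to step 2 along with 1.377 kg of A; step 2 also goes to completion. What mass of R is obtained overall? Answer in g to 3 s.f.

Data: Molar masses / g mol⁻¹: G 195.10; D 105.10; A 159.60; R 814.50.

3510 g

Step 1:
n(G) = 4.250×1000 / 195.10 = 21.78 mol
n(D) = 691.0 / 105.10 = 6.575 mol
n/ν for G = 21.78/2 = 10.89
n/ν for D = 6.575/1 = 6.575
Smallest n/ν is D → limiting reagent.
n(E) produced = (2/1) × 6.575 = 13.15 mol
Step 2:
n(E) available = 13.15 mol
n(A) = 1.377×1000 / 159.60 = 8.628 mol
n/ν for E = 13.15/2 = 6.575
n/ν for A = 8.628/2 = 4.314
Smallest n/ν is A → limiting reagent.
n(R) = (1/2) × 8.628 = 4.314 mol
mass = 4.314 × 814.50 = 3514 g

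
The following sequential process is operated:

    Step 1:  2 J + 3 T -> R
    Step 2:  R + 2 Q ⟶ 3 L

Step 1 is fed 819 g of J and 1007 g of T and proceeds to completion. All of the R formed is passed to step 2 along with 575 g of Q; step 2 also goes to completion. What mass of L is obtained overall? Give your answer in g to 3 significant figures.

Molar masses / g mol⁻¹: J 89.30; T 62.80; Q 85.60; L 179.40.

1810 g

Step 1:
n(J) = 819.0 / 89.30 = 9.171 mol
n(T) = 1007 / 62.80 = 16.04 mol
n/ν for J = 9.171/2 = 4.586
n/ν for T = 16.04/3 = 5.347
Smallest n/ν is J → limiting reagent.
n(R) produced = (1/2) × 9.171 = 4.586 mol
Step 2:
n(R) available = 4.586 mol
n(Q) = 575.0 / 85.60 = 6.717 mol
n/ν for R = 4.586/1 = 4.586
n/ν for Q = 6.717/2 = 3.359
Smallest n/ν is Q → limiting reagent.
n(L) = (3/2) × 6.717 = 10.08 mol
mass = 10.08 × 179.40 = 1808 g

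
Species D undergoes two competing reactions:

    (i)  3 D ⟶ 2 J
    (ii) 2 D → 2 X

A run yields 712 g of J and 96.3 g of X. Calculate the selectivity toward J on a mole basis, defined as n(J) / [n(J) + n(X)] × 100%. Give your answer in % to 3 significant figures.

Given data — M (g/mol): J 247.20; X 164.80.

83.1 %

n(J) = 712 / 247.20 = 2.880 mol
n(X) = 96.3 / 164.80 = 0.5843 mol
selectivity = 2.880/(2.880+0.5843) × 100 = 83.13 %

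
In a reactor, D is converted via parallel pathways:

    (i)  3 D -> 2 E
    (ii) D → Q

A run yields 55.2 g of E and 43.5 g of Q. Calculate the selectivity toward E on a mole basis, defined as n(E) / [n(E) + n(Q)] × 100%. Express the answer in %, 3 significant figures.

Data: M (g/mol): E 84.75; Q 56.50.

45.8 %

n(E) = 55.2 / 84.75 = 0.6513 mol
n(Q) = 43.5 / 56.50 = 0.7699 mol
selectivity = 0.6513/(0.6513+0.7699) × 100 = 45.83 %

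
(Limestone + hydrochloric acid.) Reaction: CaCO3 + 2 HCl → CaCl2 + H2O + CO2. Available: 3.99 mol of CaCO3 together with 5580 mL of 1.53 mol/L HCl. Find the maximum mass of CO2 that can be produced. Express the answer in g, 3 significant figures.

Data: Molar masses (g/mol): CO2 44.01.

n(CaCO3) = 3.990 mol
n(HCl) = 1.53 × 5580/1000 = 8.537 mol
n/ν for CaCO3 = 3.990/1 = 3.990
n/ν for HCl = 8.537/2 = 4.269
Smallest n/ν is CaCO3 → limiting reagent.
n(CO2) = (1/1) × 3.990 = 3.990 mol
mass = 3.990 × 44.01 = 175.6 g

176 g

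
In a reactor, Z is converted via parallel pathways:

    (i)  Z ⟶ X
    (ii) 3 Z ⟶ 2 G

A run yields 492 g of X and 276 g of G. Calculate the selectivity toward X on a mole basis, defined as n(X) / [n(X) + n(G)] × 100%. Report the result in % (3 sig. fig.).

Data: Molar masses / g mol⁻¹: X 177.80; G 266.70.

n(X) = 492 / 177.80 = 2.767 mol
n(G) = 276 / 266.70 = 1.035 mol
selectivity = 2.767/(2.767+1.035) × 100 = 72.78 %

72.8 %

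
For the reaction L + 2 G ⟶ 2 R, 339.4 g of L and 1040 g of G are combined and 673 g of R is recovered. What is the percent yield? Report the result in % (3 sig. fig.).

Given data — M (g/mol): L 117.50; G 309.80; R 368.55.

n(L) = 339.4 / 117.50 = 2.889 mol
n(G) = 1040 / 309.80 = 3.357 mol
n/ν for L = 2.889/1 = 2.889
n/ν for G = 3.357/2 = 1.679
Smallest n/ν is G → limiting reagent.
theoretical n(R) = (2/2) × 3.357 = 3.357 mol → 1237 g
% yield = 673 / 1237 × 100 = 54.41 %

54.4 %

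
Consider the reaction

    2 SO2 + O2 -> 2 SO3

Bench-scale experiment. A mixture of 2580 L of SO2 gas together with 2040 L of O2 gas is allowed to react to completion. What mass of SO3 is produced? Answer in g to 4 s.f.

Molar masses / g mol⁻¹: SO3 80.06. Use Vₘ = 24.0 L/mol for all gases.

8606 g

n(SO2) = 2580 / 24.0 = 107.5 mol
n(O2) = 2040 / 24.0 = 85.00 mol
n/ν → SO2: 53.75, O2: 85.00; SO2 is limiting.
n(SO3) = (2/2) × 107.5 = 107.5 mol
mass = 107.5 × 80.06 = 8606 g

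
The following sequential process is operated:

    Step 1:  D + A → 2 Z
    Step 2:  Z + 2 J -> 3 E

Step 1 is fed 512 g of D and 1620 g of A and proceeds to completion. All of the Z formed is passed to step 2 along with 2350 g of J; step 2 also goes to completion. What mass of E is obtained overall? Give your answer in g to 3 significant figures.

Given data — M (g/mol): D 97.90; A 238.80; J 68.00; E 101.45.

Step 1:
n(D) = 512.0 / 97.90 = 5.230 mol
n(A) = 1620 / 238.80 = 6.784 mol
n/ν for D = 5.230/1 = 5.230
n/ν for A = 6.784/1 = 6.784
Smallest n/ν is D → limiting reagent.
n(Z) produced = (2/1) × 5.230 = 10.46 mol
Step 2:
n(Z) available = 10.46 mol
n(J) = 2350 / 68.00 = 34.56 mol
n/ν for Z = 10.46/1 = 10.46
n/ν for J = 34.56/2 = 17.28
Smallest n/ν is Z → limiting reagent.
n(E) = (3/1) × 10.46 = 31.38 mol
mass = 31.38 × 101.45 = 3184 g

3180 g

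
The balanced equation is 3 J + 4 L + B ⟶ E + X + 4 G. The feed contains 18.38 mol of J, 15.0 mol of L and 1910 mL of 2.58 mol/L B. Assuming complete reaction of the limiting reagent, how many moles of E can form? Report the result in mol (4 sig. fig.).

n(J) = 18.38 mol
n(L) = 15.00 mol
n(B) = 2.58 × 1910/1000 = 4.928 mol
n/ν for J = 18.38/3 = 6.127
n/ν for L = 15.00/4 = 3.750
n/ν for B = 4.928/1 = 4.928
Smallest n/ν is L → limiting reagent.
n(E) = (1/4) × 15.00 = 3.750 mol

3.750 mol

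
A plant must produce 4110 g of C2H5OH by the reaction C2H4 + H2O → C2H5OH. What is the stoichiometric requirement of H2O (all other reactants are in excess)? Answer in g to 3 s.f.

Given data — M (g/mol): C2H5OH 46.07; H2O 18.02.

1610 g

n(C2H5OH) = 4110 / 46.07 = 89.21 mol
n(H2O) = (1/1) × 89.21 = 89.21 mol
mass = 89.21 × 18.02 = 1608 g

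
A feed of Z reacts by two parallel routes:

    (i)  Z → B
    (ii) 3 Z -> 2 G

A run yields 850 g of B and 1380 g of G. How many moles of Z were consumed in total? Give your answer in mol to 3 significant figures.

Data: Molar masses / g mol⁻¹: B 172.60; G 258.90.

n(B) = 850 / 172.60 = 4.925 mol
n(G) = 1380 / 258.90 = 5.330 mol
n(Z) via (i) = (1/1)×4.925 = 4.925 mol
n(Z) via (ii) = (3/2)×5.330 = 7.995 mol
total n(Z) = 4.925 + 7.995 = 12.92 mol

12.9 mol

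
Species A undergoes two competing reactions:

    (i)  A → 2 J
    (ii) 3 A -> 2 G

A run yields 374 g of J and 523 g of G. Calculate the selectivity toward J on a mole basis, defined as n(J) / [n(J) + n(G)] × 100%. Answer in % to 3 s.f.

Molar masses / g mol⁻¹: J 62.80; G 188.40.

68.2 %

n(J) = 374 / 62.80 = 5.955 mol
n(G) = 523 / 188.40 = 2.776 mol
selectivity = 5.955/(5.955+2.776) × 100 = 68.21 %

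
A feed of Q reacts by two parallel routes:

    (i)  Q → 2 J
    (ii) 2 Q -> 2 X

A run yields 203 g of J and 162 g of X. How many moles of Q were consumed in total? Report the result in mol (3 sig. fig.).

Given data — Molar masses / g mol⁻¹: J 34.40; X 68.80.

n(J) = 203 / 34.40 = 5.901 mol
n(X) = 162 / 68.80 = 2.355 mol
n(Q) via (i) = (1/2)×5.901 = 2.951 mol
n(Q) via (ii) = (2/2)×2.355 = 2.355 mol
total n(Q) = 2.951 + 2.355 = 5.306 mol

5.31 mol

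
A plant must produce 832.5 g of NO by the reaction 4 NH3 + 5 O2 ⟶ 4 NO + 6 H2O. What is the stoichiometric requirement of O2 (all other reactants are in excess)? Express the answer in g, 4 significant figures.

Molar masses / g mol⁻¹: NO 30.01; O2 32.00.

n(NO) = 832.5 / 30.01 = 27.74 mol
n(O2) = (5/4) × 27.74 = 34.68 mol
mass = 34.68 × 32.00 = 1110 g

1110 g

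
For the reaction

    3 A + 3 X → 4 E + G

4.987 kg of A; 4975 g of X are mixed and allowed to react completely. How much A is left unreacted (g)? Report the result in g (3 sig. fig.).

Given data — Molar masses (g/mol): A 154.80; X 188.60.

904 g

n(A) = 4.987×1000 / 154.80 = 32.22 mol
n(X) = 4975 / 188.60 = 26.38 mol
n/ν → A: 10.74, X: 8.793; X is limiting.
A consumed = (3/3) × 26.38 = 26.38 mol
A remaining = 32.22 − 26.38 = 5.840 mol
mass = 5.840 × 154.80 = 904.0 g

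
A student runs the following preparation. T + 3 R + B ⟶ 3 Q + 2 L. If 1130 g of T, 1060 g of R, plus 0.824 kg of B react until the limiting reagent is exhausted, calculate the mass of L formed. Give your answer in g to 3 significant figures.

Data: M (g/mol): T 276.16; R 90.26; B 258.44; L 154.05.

982 g

n(T) = 1130 / 276.16 = 4.092 mol
n(R) = 1060 / 90.26 = 11.74 mol
n(B) = 0.8240×1000 / 258.44 = 3.188 mol
n/ν for T = 4.092/1 = 4.092
n/ν for R = 11.74/3 = 3.913
n/ν for B = 3.188/1 = 3.188
Smallest n/ν is B → limiting reagent.
n(L) = (2/1) × 3.188 = 6.376 mol
mass = 6.376 × 154.05 = 982.2 g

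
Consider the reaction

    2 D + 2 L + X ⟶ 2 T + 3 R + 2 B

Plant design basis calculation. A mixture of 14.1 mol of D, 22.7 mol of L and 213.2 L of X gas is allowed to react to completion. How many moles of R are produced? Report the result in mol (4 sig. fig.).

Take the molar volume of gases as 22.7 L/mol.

n(D) = 14.10 mol
n(L) = 22.70 mol
n(X) = 213.2 / 22.7 = 9.392 mol
n/ν → D: 7.050, L: 11.35, X: 9.392; D is limiting.
n(R) = (3/2) × 14.10 = 21.15 mol

21.15 mol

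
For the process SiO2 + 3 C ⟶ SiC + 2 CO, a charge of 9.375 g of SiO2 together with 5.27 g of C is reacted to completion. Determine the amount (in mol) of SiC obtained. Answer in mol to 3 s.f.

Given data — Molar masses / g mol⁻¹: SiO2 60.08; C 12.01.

n(SiO2) = 9.375 / 60.08 = 0.1560 mol
n(C) = 5.270 / 12.01 = 0.4388 mol
n/ν for SiO2 = 0.1560/1 = 0.1560
n/ν for C = 0.4388/3 = 0.1463
Smallest n/ν is C → limiting reagent.
n(SiC) = (1/3) × 0.4388 = 0.1463 mol

0.146 mol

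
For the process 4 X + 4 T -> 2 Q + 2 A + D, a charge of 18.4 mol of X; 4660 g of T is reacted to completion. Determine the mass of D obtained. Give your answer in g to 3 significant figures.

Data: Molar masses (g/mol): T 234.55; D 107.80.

n(X) = 18.40 mol
n(T) = 4660 / 234.55 = 19.87 mol
n/ν for X = 18.40/4 = 4.600
n/ν for T = 19.87/4 = 4.968
Smallest n/ν is X → limiting reagent.
n(D) = (1/4) × 18.40 = 4.600 mol
mass = 4.600 × 107.80 = 495.9 g

496 g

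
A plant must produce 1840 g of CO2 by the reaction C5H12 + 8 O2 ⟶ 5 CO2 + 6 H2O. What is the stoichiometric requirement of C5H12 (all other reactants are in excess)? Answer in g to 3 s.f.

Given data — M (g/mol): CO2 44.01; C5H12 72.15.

n(CO2) = 1840 / 44.01 = 41.81 mol
n(C5H12) = (1/5) × 41.81 = 8.362 mol
mass = 8.362 × 72.15 = 603.3 g

603 g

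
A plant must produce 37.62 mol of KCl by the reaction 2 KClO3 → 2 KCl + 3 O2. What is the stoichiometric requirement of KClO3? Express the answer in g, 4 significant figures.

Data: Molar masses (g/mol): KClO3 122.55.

4610 g

n(KCl) = 37.62 mol
n(KClO3) = (2/2) × 37.62 = 37.62 mol
mass = 37.62 × 122.55 = 4610 g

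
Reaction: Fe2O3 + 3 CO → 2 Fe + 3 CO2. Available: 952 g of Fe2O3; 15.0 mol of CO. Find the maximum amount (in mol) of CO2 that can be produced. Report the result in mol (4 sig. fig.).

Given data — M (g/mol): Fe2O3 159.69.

n(Fe2O3) = 952.0 / 159.69 = 5.962 mol
n(CO) = 15.00 mol
n/ν for Fe2O3 = 5.962/1 = 5.962
n/ν for CO = 15.00/3 = 5.000
Smallest n/ν is CO → limiting reagent.
n(CO2) = (3/3) × 15.00 = 15.00 mol

15.00 mol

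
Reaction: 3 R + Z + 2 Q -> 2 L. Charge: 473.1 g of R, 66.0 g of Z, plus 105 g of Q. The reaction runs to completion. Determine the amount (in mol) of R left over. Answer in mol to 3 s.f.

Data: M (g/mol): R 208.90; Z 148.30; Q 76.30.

0.930 mol

n(R) = 473.1 / 208.90 = 2.265 mol
n(Z) = 66.00 / 148.30 = 0.4450 mol
n(Q) = 105.0 / 76.30 = 1.376 mol
n/ν → R: 0.7550, Z: 0.4450, Q: 0.6880; Z is limiting.
R consumed = (3/1) × 0.4450 = 1.335 mol
R remaining = 2.265 − 1.335 = 0.9300 mol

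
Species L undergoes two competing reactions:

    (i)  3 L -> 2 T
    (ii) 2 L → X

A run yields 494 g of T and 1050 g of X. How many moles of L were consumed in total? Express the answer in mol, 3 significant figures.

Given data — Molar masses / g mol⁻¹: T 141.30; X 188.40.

16.4 mol

n(T) = 494 / 141.30 = 3.496 mol
n(X) = 1050 / 188.40 = 5.573 mol
n(L) via (i) = (3/2)×3.496 = 5.244 mol
n(L) via (ii) = (2/1)×5.573 = 11.15 mol
total n(L) = 5.244 + 11.15 = 16.39 mol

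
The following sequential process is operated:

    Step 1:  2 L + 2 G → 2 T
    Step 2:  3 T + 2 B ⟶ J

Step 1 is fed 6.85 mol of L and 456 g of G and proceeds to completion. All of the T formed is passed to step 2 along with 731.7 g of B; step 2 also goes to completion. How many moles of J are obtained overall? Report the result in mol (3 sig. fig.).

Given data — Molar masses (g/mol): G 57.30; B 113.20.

2.28 mol

Step 1:
n(L) = 6.850 mol
n(G) = 456.0 / 57.30 = 7.958 mol
n/ν for L = 6.850/2 = 3.425
n/ν for G = 7.958/2 = 3.979
Smallest n/ν is L → limiting reagent.
n(T) produced = (2/2) × 6.850 = 6.850 mol
Step 2:
n(T) available = 6.850 mol
n(B) = 731.7 / 113.20 = 6.464 mol
n/ν for T = 6.850/3 = 2.283
n/ν for B = 6.464/2 = 3.232
Smallest n/ν is T → limiting reagent.
n(J) = (1/3) × 6.850 = 2.283 mol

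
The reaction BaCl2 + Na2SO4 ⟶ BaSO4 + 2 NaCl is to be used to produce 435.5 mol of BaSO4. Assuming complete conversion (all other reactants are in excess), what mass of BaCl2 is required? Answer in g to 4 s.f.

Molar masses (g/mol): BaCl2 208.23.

90680 g

n(BaSO4) = 435.5 mol
n(BaCl2) = (1/1) × 435.5 = 435.5 mol
mass = 435.5 × 208.23 = 90680 g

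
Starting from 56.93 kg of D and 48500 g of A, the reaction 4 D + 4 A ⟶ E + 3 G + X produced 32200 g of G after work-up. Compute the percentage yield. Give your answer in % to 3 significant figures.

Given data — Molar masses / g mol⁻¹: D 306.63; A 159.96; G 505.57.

45.7 %

n(D) = 56.93×1000 / 306.63 = 185.7 mol
n(A) = 48500 / 159.96 = 303.2 mol
n/ν → D: 46.43, A: 75.80; D is limiting.
theoretical n(G) = (3/4) × 185.7 = 139.3 mol → 70430 g
% yield = 32200 / 70430 × 100 = 45.72 %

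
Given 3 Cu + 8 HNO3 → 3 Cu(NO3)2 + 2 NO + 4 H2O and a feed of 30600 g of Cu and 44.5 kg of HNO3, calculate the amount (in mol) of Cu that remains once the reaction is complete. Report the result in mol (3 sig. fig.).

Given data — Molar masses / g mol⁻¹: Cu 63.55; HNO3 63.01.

n(Cu) = 30600 / 63.55 = 481.5 mol
n(HNO3) = 44.50×1000 / 63.01 = 706.2 mol
n/ν for Cu = 481.5/3 = 160.5
n/ν for HNO3 = 706.2/8 = 88.28
Smallest n/ν is HNO3 → limiting reagent.
Cu consumed = (3/8) × 706.2 = 264.8 mol
Cu remaining = 481.5 − 264.8 = 216.7 mol

217 mol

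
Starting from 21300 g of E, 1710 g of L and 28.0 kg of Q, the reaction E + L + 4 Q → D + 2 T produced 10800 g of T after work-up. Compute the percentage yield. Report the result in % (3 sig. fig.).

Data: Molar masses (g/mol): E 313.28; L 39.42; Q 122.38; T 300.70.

n(E) = 21300 / 313.28 = 67.99 mol
n(L) = 1710 / 39.42 = 43.38 mol
n(Q) = 28.00×1000 / 122.38 = 228.8 mol
n/ν for E = 67.99/1 = 67.99
n/ν for L = 43.38/1 = 43.38
n/ν for Q = 228.8/4 = 57.20
Smallest n/ν is L → limiting reagent.
theoretical n(T) = (2/1) × 43.38 = 86.76 mol → 26090 g
% yield = 10800 / 26090 × 100 = 41.40 %

41.4 %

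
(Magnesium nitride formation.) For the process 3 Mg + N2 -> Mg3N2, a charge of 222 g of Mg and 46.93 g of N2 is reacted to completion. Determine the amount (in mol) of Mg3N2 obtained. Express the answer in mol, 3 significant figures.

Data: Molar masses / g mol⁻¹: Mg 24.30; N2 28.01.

n(Mg) = 222.0 / 24.30 = 9.136 mol
n(N2) = 46.93 / 28.01 = 1.675 mol
n/ν for Mg = 9.136/3 = 3.045
n/ν for N2 = 1.675/1 = 1.675
Smallest n/ν is N2 → limiting reagent.
n(Mg3N2) = (1/1) × 1.675 = 1.675 mol

1.68 mol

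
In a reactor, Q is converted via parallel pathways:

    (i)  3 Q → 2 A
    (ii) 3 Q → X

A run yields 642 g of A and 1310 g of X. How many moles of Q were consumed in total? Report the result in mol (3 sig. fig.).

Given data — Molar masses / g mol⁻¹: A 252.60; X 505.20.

n(A) = 642 / 252.60 = 2.542 mol
n(X) = 1310 / 505.20 = 2.593 mol
n(Q) via (i) = (3/2)×2.542 = 3.813 mol
n(Q) via (ii) = (3/1)×2.593 = 7.779 mol
total n(Q) = 3.813 + 7.779 = 11.59 mol

11.6 mol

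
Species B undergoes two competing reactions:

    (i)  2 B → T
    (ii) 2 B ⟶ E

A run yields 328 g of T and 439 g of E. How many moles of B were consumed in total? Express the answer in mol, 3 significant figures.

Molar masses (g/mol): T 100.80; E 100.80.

15.2 mol

n(T) = 328 / 100.80 = 3.254 mol
n(E) = 439 / 100.80 = 4.355 mol
n(B) via (i) = (2/1)×3.254 = 6.508 mol
n(B) via (ii) = (2/1)×4.355 = 8.710 mol
total n(B) = 6.508 + 8.710 = 15.22 mol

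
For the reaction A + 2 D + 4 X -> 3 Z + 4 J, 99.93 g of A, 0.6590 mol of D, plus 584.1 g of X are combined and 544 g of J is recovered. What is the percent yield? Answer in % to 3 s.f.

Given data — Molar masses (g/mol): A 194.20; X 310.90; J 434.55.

95.0 %

n(A) = 99.93 / 194.20 = 0.5146 mol
n(D) = 0.6590 mol
n(X) = 584.1 / 310.90 = 1.879 mol
n/ν for A = 0.5146/1 = 0.5146
n/ν for D = 0.6590/2 = 0.3295
n/ν for X = 1.879/4 = 0.4698
Smallest n/ν is D → limiting reagent.
theoretical n(J) = (4/2) × 0.6590 = 1.318 mol → 572.7 g
% yield = 544 / 572.7 × 100 = 94.99 %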